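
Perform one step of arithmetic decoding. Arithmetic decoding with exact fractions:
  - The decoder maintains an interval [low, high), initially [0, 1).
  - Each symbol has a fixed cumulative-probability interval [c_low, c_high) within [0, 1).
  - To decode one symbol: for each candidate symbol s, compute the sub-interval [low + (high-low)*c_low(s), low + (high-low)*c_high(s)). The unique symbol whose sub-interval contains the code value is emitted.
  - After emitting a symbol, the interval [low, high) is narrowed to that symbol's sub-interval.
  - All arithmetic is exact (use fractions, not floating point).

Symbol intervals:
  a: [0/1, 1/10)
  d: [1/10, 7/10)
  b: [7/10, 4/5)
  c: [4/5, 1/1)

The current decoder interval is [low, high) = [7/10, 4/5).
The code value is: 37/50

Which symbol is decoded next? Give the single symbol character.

Interval width = high − low = 4/5 − 7/10 = 1/10
Scaled code = (code − low) / width = (37/50 − 7/10) / 1/10 = 2/5
  a: [0/1, 1/10) 
  d: [1/10, 7/10) ← scaled code falls here ✓
  b: [7/10, 4/5) 
  c: [4/5, 1/1) 

Answer: d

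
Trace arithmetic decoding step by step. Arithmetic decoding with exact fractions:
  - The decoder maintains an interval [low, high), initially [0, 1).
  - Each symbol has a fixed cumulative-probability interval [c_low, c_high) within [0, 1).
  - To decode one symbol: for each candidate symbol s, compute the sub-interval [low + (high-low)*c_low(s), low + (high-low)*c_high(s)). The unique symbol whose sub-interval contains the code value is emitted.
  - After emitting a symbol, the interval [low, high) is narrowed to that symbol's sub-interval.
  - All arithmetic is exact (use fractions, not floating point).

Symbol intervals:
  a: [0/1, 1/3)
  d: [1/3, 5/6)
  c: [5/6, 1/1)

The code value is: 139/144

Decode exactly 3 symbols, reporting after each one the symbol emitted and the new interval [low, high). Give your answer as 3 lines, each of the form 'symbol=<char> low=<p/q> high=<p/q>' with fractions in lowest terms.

Step 1: interval [0/1, 1/1), width = 1/1 - 0/1 = 1/1
  'a': [0/1 + 1/1*0/1, 0/1 + 1/1*1/3) = [0/1, 1/3)
  'd': [0/1 + 1/1*1/3, 0/1 + 1/1*5/6) = [1/3, 5/6)
  'c': [0/1 + 1/1*5/6, 0/1 + 1/1*1/1) = [5/6, 1/1) <- contains code 139/144
  emit 'c', narrow to [5/6, 1/1)
Step 2: interval [5/6, 1/1), width = 1/1 - 5/6 = 1/6
  'a': [5/6 + 1/6*0/1, 5/6 + 1/6*1/3) = [5/6, 8/9)
  'd': [5/6 + 1/6*1/3, 5/6 + 1/6*5/6) = [8/9, 35/36) <- contains code 139/144
  'c': [5/6 + 1/6*5/6, 5/6 + 1/6*1/1) = [35/36, 1/1)
  emit 'd', narrow to [8/9, 35/36)
Step 3: interval [8/9, 35/36), width = 35/36 - 8/9 = 1/12
  'a': [8/9 + 1/12*0/1, 8/9 + 1/12*1/3) = [8/9, 11/12)
  'd': [8/9 + 1/12*1/3, 8/9 + 1/12*5/6) = [11/12, 23/24)
  'c': [8/9 + 1/12*5/6, 8/9 + 1/12*1/1) = [23/24, 35/36) <- contains code 139/144
  emit 'c', narrow to [23/24, 35/36)

Answer: symbol=c low=5/6 high=1/1
symbol=d low=8/9 high=35/36
symbol=c low=23/24 high=35/36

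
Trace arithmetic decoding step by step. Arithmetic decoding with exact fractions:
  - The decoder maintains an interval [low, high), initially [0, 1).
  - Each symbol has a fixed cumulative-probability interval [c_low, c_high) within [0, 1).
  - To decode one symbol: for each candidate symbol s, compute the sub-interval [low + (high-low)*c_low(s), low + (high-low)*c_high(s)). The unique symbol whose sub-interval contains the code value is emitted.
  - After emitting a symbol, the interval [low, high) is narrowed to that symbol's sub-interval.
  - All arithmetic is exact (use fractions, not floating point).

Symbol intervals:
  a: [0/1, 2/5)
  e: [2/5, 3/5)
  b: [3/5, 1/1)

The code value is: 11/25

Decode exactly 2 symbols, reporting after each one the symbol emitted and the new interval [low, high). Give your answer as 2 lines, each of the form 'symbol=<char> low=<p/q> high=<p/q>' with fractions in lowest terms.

Answer: symbol=e low=2/5 high=3/5
symbol=a low=2/5 high=12/25

Derivation:
Step 1: interval [0/1, 1/1), width = 1/1 - 0/1 = 1/1
  'a': [0/1 + 1/1*0/1, 0/1 + 1/1*2/5) = [0/1, 2/5)
  'e': [0/1 + 1/1*2/5, 0/1 + 1/1*3/5) = [2/5, 3/5) <- contains code 11/25
  'b': [0/1 + 1/1*3/5, 0/1 + 1/1*1/1) = [3/5, 1/1)
  emit 'e', narrow to [2/5, 3/5)
Step 2: interval [2/5, 3/5), width = 3/5 - 2/5 = 1/5
  'a': [2/5 + 1/5*0/1, 2/5 + 1/5*2/5) = [2/5, 12/25) <- contains code 11/25
  'e': [2/5 + 1/5*2/5, 2/5 + 1/5*3/5) = [12/25, 13/25)
  'b': [2/5 + 1/5*3/5, 2/5 + 1/5*1/1) = [13/25, 3/5)
  emit 'a', narrow to [2/5, 12/25)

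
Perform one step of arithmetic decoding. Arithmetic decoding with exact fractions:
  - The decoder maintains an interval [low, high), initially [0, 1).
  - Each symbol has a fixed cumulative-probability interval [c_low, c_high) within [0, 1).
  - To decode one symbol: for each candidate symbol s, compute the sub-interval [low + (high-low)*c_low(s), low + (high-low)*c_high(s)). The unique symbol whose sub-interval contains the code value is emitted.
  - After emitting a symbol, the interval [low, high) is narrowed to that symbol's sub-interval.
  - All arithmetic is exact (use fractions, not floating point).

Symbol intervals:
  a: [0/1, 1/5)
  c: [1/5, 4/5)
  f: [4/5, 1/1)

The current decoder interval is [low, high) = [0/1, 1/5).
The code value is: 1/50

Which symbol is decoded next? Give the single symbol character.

Answer: a

Derivation:
Interval width = high − low = 1/5 − 0/1 = 1/5
Scaled code = (code − low) / width = (1/50 − 0/1) / 1/5 = 1/10
  a: [0/1, 1/5) ← scaled code falls here ✓
  c: [1/5, 4/5) 
  f: [4/5, 1/1) 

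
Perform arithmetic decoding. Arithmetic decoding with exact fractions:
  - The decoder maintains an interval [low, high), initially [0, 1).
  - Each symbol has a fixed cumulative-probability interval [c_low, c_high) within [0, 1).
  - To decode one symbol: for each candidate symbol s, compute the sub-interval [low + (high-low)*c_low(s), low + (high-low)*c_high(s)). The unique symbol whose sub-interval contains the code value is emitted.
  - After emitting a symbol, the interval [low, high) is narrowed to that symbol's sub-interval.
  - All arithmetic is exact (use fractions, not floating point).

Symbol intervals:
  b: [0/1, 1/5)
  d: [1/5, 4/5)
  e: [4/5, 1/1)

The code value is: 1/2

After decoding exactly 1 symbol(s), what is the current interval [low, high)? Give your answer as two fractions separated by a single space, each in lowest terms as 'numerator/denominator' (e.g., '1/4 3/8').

Step 1: interval [0/1, 1/1), width = 1/1 - 0/1 = 1/1
  'b': [0/1 + 1/1*0/1, 0/1 + 1/1*1/5) = [0/1, 1/5)
  'd': [0/1 + 1/1*1/5, 0/1 + 1/1*4/5) = [1/5, 4/5) <- contains code 1/2
  'e': [0/1 + 1/1*4/5, 0/1 + 1/1*1/1) = [4/5, 1/1)
  emit 'd', narrow to [1/5, 4/5)

Answer: 1/5 4/5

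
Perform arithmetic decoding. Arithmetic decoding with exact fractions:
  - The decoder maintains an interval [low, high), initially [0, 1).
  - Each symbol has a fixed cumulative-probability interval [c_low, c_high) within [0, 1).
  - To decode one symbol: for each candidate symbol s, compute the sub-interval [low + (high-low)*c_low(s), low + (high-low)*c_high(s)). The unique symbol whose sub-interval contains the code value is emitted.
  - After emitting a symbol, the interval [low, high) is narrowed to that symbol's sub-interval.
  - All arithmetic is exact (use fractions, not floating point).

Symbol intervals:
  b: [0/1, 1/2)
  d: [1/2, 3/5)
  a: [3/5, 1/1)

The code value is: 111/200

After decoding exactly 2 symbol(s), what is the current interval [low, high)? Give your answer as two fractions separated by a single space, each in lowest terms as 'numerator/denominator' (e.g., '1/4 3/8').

Answer: 11/20 14/25

Derivation:
Step 1: interval [0/1, 1/1), width = 1/1 - 0/1 = 1/1
  'b': [0/1 + 1/1*0/1, 0/1 + 1/1*1/2) = [0/1, 1/2)
  'd': [0/1 + 1/1*1/2, 0/1 + 1/1*3/5) = [1/2, 3/5) <- contains code 111/200
  'a': [0/1 + 1/1*3/5, 0/1 + 1/1*1/1) = [3/5, 1/1)
  emit 'd', narrow to [1/2, 3/5)
Step 2: interval [1/2, 3/5), width = 3/5 - 1/2 = 1/10
  'b': [1/2 + 1/10*0/1, 1/2 + 1/10*1/2) = [1/2, 11/20)
  'd': [1/2 + 1/10*1/2, 1/2 + 1/10*3/5) = [11/20, 14/25) <- contains code 111/200
  'a': [1/2 + 1/10*3/5, 1/2 + 1/10*1/1) = [14/25, 3/5)
  emit 'd', narrow to [11/20, 14/25)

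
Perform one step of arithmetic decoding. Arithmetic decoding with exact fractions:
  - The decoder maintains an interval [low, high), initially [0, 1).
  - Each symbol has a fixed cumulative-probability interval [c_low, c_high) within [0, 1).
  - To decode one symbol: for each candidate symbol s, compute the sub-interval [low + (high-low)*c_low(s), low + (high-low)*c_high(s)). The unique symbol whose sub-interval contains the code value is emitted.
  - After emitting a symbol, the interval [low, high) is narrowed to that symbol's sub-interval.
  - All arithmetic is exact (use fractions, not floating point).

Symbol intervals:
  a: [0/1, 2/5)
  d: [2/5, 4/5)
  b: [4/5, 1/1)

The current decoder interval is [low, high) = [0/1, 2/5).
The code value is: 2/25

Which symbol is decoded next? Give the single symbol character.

Answer: a

Derivation:
Interval width = high − low = 2/5 − 0/1 = 2/5
Scaled code = (code − low) / width = (2/25 − 0/1) / 2/5 = 1/5
  a: [0/1, 2/5) ← scaled code falls here ✓
  d: [2/5, 4/5) 
  b: [4/5, 1/1) 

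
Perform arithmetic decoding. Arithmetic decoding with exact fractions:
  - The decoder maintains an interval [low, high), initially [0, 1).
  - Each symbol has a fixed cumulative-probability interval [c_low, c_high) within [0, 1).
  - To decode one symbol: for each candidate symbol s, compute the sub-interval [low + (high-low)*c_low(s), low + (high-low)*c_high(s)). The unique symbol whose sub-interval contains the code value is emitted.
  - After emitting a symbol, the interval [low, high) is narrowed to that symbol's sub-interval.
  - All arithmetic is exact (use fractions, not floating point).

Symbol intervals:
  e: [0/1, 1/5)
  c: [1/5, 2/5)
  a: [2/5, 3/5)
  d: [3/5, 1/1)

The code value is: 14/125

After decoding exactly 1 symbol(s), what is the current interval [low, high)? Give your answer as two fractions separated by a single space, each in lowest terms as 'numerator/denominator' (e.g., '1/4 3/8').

Answer: 0/1 1/5

Derivation:
Step 1: interval [0/1, 1/1), width = 1/1 - 0/1 = 1/1
  'e': [0/1 + 1/1*0/1, 0/1 + 1/1*1/5) = [0/1, 1/5) <- contains code 14/125
  'c': [0/1 + 1/1*1/5, 0/1 + 1/1*2/5) = [1/5, 2/5)
  'a': [0/1 + 1/1*2/5, 0/1 + 1/1*3/5) = [2/5, 3/5)
  'd': [0/1 + 1/1*3/5, 0/1 + 1/1*1/1) = [3/5, 1/1)
  emit 'e', narrow to [0/1, 1/5)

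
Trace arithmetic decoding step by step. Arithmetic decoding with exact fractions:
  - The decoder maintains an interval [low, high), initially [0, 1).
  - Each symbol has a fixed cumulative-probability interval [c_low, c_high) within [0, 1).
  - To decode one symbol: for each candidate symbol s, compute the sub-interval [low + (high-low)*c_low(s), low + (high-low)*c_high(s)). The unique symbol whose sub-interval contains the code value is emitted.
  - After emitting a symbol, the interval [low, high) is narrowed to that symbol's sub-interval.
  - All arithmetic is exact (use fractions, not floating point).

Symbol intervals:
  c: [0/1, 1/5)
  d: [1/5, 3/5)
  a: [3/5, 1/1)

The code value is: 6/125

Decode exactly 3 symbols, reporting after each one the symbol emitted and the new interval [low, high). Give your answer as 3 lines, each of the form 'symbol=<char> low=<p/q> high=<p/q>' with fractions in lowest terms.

Step 1: interval [0/1, 1/1), width = 1/1 - 0/1 = 1/1
  'c': [0/1 + 1/1*0/1, 0/1 + 1/1*1/5) = [0/1, 1/5) <- contains code 6/125
  'd': [0/1 + 1/1*1/5, 0/1 + 1/1*3/5) = [1/5, 3/5)
  'a': [0/1 + 1/1*3/5, 0/1 + 1/1*1/1) = [3/5, 1/1)
  emit 'c', narrow to [0/1, 1/5)
Step 2: interval [0/1, 1/5), width = 1/5 - 0/1 = 1/5
  'c': [0/1 + 1/5*0/1, 0/1 + 1/5*1/5) = [0/1, 1/25)
  'd': [0/1 + 1/5*1/5, 0/1 + 1/5*3/5) = [1/25, 3/25) <- contains code 6/125
  'a': [0/1 + 1/5*3/5, 0/1 + 1/5*1/1) = [3/25, 1/5)
  emit 'd', narrow to [1/25, 3/25)
Step 3: interval [1/25, 3/25), width = 3/25 - 1/25 = 2/25
  'c': [1/25 + 2/25*0/1, 1/25 + 2/25*1/5) = [1/25, 7/125) <- contains code 6/125
  'd': [1/25 + 2/25*1/5, 1/25 + 2/25*3/5) = [7/125, 11/125)
  'a': [1/25 + 2/25*3/5, 1/25 + 2/25*1/1) = [11/125, 3/25)
  emit 'c', narrow to [1/25, 7/125)

Answer: symbol=c low=0/1 high=1/5
symbol=d low=1/25 high=3/25
symbol=c low=1/25 high=7/125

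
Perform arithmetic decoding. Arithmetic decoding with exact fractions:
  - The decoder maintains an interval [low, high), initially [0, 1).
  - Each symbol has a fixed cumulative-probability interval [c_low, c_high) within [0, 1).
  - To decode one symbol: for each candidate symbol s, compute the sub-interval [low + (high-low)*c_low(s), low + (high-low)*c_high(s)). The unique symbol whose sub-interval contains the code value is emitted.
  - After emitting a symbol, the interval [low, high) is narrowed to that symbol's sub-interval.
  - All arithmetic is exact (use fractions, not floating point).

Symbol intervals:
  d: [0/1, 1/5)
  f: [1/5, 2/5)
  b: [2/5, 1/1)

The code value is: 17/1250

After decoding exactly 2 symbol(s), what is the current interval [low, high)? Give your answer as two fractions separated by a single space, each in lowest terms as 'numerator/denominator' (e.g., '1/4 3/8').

Step 1: interval [0/1, 1/1), width = 1/1 - 0/1 = 1/1
  'd': [0/1 + 1/1*0/1, 0/1 + 1/1*1/5) = [0/1, 1/5) <- contains code 17/1250
  'f': [0/1 + 1/1*1/5, 0/1 + 1/1*2/5) = [1/5, 2/5)
  'b': [0/1 + 1/1*2/5, 0/1 + 1/1*1/1) = [2/5, 1/1)
  emit 'd', narrow to [0/1, 1/5)
Step 2: interval [0/1, 1/5), width = 1/5 - 0/1 = 1/5
  'd': [0/1 + 1/5*0/1, 0/1 + 1/5*1/5) = [0/1, 1/25) <- contains code 17/1250
  'f': [0/1 + 1/5*1/5, 0/1 + 1/5*2/5) = [1/25, 2/25)
  'b': [0/1 + 1/5*2/5, 0/1 + 1/5*1/1) = [2/25, 1/5)
  emit 'd', narrow to [0/1, 1/25)

Answer: 0/1 1/25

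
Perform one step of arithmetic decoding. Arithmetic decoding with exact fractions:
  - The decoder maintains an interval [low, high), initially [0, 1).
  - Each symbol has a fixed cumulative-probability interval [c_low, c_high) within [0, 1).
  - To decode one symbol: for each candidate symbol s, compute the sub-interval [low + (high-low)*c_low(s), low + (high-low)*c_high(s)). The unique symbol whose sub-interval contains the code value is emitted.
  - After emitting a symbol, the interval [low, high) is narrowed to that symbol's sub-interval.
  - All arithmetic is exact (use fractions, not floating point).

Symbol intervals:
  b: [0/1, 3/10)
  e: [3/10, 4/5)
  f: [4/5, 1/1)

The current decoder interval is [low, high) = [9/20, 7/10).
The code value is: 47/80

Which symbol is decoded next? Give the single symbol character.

Answer: e

Derivation:
Interval width = high − low = 7/10 − 9/20 = 1/4
Scaled code = (code − low) / width = (47/80 − 9/20) / 1/4 = 11/20
  b: [0/1, 3/10) 
  e: [3/10, 4/5) ← scaled code falls here ✓
  f: [4/5, 1/1) 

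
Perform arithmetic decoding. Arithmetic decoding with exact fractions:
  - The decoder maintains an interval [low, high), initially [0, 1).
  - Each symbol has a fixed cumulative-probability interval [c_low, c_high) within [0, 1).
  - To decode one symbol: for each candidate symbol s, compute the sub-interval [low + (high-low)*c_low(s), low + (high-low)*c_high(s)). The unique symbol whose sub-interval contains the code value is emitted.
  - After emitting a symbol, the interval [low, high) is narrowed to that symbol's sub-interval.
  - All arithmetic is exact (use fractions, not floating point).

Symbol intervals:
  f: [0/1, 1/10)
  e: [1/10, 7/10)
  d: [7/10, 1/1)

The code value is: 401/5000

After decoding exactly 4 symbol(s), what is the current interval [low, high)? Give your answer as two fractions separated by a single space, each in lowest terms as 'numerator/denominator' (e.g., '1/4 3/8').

Answer: 187/2500 107/1250

Derivation:
Step 1: interval [0/1, 1/1), width = 1/1 - 0/1 = 1/1
  'f': [0/1 + 1/1*0/1, 0/1 + 1/1*1/10) = [0/1, 1/10) <- contains code 401/5000
  'e': [0/1 + 1/1*1/10, 0/1 + 1/1*7/10) = [1/10, 7/10)
  'd': [0/1 + 1/1*7/10, 0/1 + 1/1*1/1) = [7/10, 1/1)
  emit 'f', narrow to [0/1, 1/10)
Step 2: interval [0/1, 1/10), width = 1/10 - 0/1 = 1/10
  'f': [0/1 + 1/10*0/1, 0/1 + 1/10*1/10) = [0/1, 1/100)
  'e': [0/1 + 1/10*1/10, 0/1 + 1/10*7/10) = [1/100, 7/100)
  'd': [0/1 + 1/10*7/10, 0/1 + 1/10*1/1) = [7/100, 1/10) <- contains code 401/5000
  emit 'd', narrow to [7/100, 1/10)
Step 3: interval [7/100, 1/10), width = 1/10 - 7/100 = 3/100
  'f': [7/100 + 3/100*0/1, 7/100 + 3/100*1/10) = [7/100, 73/1000)
  'e': [7/100 + 3/100*1/10, 7/100 + 3/100*7/10) = [73/1000, 91/1000) <- contains code 401/5000
  'd': [7/100 + 3/100*7/10, 7/100 + 3/100*1/1) = [91/1000, 1/10)
  emit 'e', narrow to [73/1000, 91/1000)
Step 4: interval [73/1000, 91/1000), width = 91/1000 - 73/1000 = 9/500
  'f': [73/1000 + 9/500*0/1, 73/1000 + 9/500*1/10) = [73/1000, 187/2500)
  'e': [73/1000 + 9/500*1/10, 73/1000 + 9/500*7/10) = [187/2500, 107/1250) <- contains code 401/5000
  'd': [73/1000 + 9/500*7/10, 73/1000 + 9/500*1/1) = [107/1250, 91/1000)
  emit 'e', narrow to [187/2500, 107/1250)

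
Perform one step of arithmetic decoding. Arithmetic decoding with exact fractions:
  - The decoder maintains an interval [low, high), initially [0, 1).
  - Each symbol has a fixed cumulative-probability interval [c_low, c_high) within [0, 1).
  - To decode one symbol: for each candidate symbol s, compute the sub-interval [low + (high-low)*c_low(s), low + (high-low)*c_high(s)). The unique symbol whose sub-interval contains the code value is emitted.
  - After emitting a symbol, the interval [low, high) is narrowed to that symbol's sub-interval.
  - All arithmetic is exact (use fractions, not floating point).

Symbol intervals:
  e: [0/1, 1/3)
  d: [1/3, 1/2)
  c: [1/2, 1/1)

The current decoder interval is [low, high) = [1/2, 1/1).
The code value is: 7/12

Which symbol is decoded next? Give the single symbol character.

Answer: e

Derivation:
Interval width = high − low = 1/1 − 1/2 = 1/2
Scaled code = (code − low) / width = (7/12 − 1/2) / 1/2 = 1/6
  e: [0/1, 1/3) ← scaled code falls here ✓
  d: [1/3, 1/2) 
  c: [1/2, 1/1) 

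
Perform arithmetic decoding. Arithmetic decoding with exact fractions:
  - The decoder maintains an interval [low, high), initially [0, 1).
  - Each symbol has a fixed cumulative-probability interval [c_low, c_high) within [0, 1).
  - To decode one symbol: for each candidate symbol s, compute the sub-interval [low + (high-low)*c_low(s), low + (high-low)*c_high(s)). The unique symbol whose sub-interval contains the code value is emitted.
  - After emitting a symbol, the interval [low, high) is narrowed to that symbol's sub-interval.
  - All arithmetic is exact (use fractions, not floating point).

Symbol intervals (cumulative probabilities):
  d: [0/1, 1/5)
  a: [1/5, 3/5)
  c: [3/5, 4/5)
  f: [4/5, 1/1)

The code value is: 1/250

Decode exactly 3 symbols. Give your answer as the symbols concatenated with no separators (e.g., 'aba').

Step 1: interval [0/1, 1/1), width = 1/1 - 0/1 = 1/1
  'd': [0/1 + 1/1*0/1, 0/1 + 1/1*1/5) = [0/1, 1/5) <- contains code 1/250
  'a': [0/1 + 1/1*1/5, 0/1 + 1/1*3/5) = [1/5, 3/5)
  'c': [0/1 + 1/1*3/5, 0/1 + 1/1*4/5) = [3/5, 4/5)
  'f': [0/1 + 1/1*4/5, 0/1 + 1/1*1/1) = [4/5, 1/1)
  emit 'd', narrow to [0/1, 1/5)
Step 2: interval [0/1, 1/5), width = 1/5 - 0/1 = 1/5
  'd': [0/1 + 1/5*0/1, 0/1 + 1/5*1/5) = [0/1, 1/25) <- contains code 1/250
  'a': [0/1 + 1/5*1/5, 0/1 + 1/5*3/5) = [1/25, 3/25)
  'c': [0/1 + 1/5*3/5, 0/1 + 1/5*4/5) = [3/25, 4/25)
  'f': [0/1 + 1/5*4/5, 0/1 + 1/5*1/1) = [4/25, 1/5)
  emit 'd', narrow to [0/1, 1/25)
Step 3: interval [0/1, 1/25), width = 1/25 - 0/1 = 1/25
  'd': [0/1 + 1/25*0/1, 0/1 + 1/25*1/5) = [0/1, 1/125) <- contains code 1/250
  'a': [0/1 + 1/25*1/5, 0/1 + 1/25*3/5) = [1/125, 3/125)
  'c': [0/1 + 1/25*3/5, 0/1 + 1/25*4/5) = [3/125, 4/125)
  'f': [0/1 + 1/25*4/5, 0/1 + 1/25*1/1) = [4/125, 1/25)
  emit 'd', narrow to [0/1, 1/125)

Answer: ddd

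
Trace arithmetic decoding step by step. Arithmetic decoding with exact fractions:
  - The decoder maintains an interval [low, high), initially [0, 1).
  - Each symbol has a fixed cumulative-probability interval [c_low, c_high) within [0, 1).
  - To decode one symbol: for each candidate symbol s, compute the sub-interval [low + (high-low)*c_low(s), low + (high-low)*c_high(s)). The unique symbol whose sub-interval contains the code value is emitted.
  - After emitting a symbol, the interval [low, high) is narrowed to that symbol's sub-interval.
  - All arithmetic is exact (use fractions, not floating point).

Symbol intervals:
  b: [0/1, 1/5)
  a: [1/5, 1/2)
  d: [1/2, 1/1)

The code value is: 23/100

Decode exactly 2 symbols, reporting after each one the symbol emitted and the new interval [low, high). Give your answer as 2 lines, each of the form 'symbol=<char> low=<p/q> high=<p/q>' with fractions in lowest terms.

Step 1: interval [0/1, 1/1), width = 1/1 - 0/1 = 1/1
  'b': [0/1 + 1/1*0/1, 0/1 + 1/1*1/5) = [0/1, 1/5)
  'a': [0/1 + 1/1*1/5, 0/1 + 1/1*1/2) = [1/5, 1/2) <- contains code 23/100
  'd': [0/1 + 1/1*1/2, 0/1 + 1/1*1/1) = [1/2, 1/1)
  emit 'a', narrow to [1/5, 1/2)
Step 2: interval [1/5, 1/2), width = 1/2 - 1/5 = 3/10
  'b': [1/5 + 3/10*0/1, 1/5 + 3/10*1/5) = [1/5, 13/50) <- contains code 23/100
  'a': [1/5 + 3/10*1/5, 1/5 + 3/10*1/2) = [13/50, 7/20)
  'd': [1/5 + 3/10*1/2, 1/5 + 3/10*1/1) = [7/20, 1/2)
  emit 'b', narrow to [1/5, 13/50)

Answer: symbol=a low=1/5 high=1/2
symbol=b low=1/5 high=13/50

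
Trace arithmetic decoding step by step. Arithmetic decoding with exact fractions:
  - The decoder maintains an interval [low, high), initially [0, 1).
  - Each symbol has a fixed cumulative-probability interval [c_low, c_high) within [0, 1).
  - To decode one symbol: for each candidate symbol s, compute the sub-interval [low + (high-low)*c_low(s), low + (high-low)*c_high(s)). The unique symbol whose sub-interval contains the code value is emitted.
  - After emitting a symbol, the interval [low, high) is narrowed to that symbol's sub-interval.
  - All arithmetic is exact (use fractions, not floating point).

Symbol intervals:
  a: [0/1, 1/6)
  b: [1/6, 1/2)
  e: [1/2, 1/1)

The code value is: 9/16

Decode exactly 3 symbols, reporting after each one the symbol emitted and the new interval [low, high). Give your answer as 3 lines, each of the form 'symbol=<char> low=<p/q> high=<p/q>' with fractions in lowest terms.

Answer: symbol=e low=1/2 high=1/1
symbol=a low=1/2 high=7/12
symbol=e low=13/24 high=7/12

Derivation:
Step 1: interval [0/1, 1/1), width = 1/1 - 0/1 = 1/1
  'a': [0/1 + 1/1*0/1, 0/1 + 1/1*1/6) = [0/1, 1/6)
  'b': [0/1 + 1/1*1/6, 0/1 + 1/1*1/2) = [1/6, 1/2)
  'e': [0/1 + 1/1*1/2, 0/1 + 1/1*1/1) = [1/2, 1/1) <- contains code 9/16
  emit 'e', narrow to [1/2, 1/1)
Step 2: interval [1/2, 1/1), width = 1/1 - 1/2 = 1/2
  'a': [1/2 + 1/2*0/1, 1/2 + 1/2*1/6) = [1/2, 7/12) <- contains code 9/16
  'b': [1/2 + 1/2*1/6, 1/2 + 1/2*1/2) = [7/12, 3/4)
  'e': [1/2 + 1/2*1/2, 1/2 + 1/2*1/1) = [3/4, 1/1)
  emit 'a', narrow to [1/2, 7/12)
Step 3: interval [1/2, 7/12), width = 7/12 - 1/2 = 1/12
  'a': [1/2 + 1/12*0/1, 1/2 + 1/12*1/6) = [1/2, 37/72)
  'b': [1/2 + 1/12*1/6, 1/2 + 1/12*1/2) = [37/72, 13/24)
  'e': [1/2 + 1/12*1/2, 1/2 + 1/12*1/1) = [13/24, 7/12) <- contains code 9/16
  emit 'e', narrow to [13/24, 7/12)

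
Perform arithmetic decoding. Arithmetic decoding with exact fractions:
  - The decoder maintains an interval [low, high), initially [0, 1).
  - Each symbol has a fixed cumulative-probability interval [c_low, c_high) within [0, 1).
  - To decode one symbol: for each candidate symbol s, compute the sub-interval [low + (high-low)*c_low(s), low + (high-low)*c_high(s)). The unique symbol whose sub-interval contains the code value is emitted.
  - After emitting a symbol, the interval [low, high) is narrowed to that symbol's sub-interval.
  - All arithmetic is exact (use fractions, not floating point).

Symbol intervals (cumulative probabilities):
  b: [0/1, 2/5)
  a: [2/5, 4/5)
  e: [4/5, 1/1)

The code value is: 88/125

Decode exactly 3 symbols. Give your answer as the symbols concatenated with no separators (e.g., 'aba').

Step 1: interval [0/1, 1/1), width = 1/1 - 0/1 = 1/1
  'b': [0/1 + 1/1*0/1, 0/1 + 1/1*2/5) = [0/1, 2/5)
  'a': [0/1 + 1/1*2/5, 0/1 + 1/1*4/5) = [2/5, 4/5) <- contains code 88/125
  'e': [0/1 + 1/1*4/5, 0/1 + 1/1*1/1) = [4/5, 1/1)
  emit 'a', narrow to [2/5, 4/5)
Step 2: interval [2/5, 4/5), width = 4/5 - 2/5 = 2/5
  'b': [2/5 + 2/5*0/1, 2/5 + 2/5*2/5) = [2/5, 14/25)
  'a': [2/5 + 2/5*2/5, 2/5 + 2/5*4/5) = [14/25, 18/25) <- contains code 88/125
  'e': [2/5 + 2/5*4/5, 2/5 + 2/5*1/1) = [18/25, 4/5)
  emit 'a', narrow to [14/25, 18/25)
Step 3: interval [14/25, 18/25), width = 18/25 - 14/25 = 4/25
  'b': [14/25 + 4/25*0/1, 14/25 + 4/25*2/5) = [14/25, 78/125)
  'a': [14/25 + 4/25*2/5, 14/25 + 4/25*4/5) = [78/125, 86/125)
  'e': [14/25 + 4/25*4/5, 14/25 + 4/25*1/1) = [86/125, 18/25) <- contains code 88/125
  emit 'e', narrow to [86/125, 18/25)

Answer: aae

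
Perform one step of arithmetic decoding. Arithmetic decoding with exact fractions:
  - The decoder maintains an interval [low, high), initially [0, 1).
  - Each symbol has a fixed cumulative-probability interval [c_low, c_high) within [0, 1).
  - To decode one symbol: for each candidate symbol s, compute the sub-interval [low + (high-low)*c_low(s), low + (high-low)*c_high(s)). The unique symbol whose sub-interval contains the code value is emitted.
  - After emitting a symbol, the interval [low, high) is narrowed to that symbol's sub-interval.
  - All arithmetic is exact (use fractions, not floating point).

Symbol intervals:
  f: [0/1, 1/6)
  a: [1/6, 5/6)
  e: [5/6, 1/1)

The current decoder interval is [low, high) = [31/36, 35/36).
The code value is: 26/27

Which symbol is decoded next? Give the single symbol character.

Interval width = high − low = 35/36 − 31/36 = 1/9
Scaled code = (code − low) / width = (26/27 − 31/36) / 1/9 = 11/12
  f: [0/1, 1/6) 
  a: [1/6, 5/6) 
  e: [5/6, 1/1) ← scaled code falls here ✓

Answer: e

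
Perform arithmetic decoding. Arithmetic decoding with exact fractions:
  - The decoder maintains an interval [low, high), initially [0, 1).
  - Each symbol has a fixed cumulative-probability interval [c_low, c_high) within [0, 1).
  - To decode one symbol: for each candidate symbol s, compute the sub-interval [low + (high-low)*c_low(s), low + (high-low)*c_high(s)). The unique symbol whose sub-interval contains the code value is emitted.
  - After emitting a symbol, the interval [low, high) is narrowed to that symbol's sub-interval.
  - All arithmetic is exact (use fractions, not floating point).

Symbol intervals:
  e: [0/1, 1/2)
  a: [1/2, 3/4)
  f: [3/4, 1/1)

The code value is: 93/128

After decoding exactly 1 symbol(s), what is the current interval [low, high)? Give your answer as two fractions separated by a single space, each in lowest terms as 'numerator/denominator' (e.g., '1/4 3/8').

Step 1: interval [0/1, 1/1), width = 1/1 - 0/1 = 1/1
  'e': [0/1 + 1/1*0/1, 0/1 + 1/1*1/2) = [0/1, 1/2)
  'a': [0/1 + 1/1*1/2, 0/1 + 1/1*3/4) = [1/2, 3/4) <- contains code 93/128
  'f': [0/1 + 1/1*3/4, 0/1 + 1/1*1/1) = [3/4, 1/1)
  emit 'a', narrow to [1/2, 3/4)

Answer: 1/2 3/4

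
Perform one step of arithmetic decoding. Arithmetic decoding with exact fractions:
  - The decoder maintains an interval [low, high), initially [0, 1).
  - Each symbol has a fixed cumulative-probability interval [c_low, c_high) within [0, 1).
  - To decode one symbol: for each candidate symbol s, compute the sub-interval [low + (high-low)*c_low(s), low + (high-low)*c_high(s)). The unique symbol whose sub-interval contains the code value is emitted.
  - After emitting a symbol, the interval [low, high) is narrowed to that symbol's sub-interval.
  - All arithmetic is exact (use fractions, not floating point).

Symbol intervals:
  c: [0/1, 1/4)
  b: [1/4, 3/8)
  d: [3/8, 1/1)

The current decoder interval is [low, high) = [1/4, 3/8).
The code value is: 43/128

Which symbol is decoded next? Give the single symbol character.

Interval width = high − low = 3/8 − 1/4 = 1/8
Scaled code = (code − low) / width = (43/128 − 1/4) / 1/8 = 11/16
  c: [0/1, 1/4) 
  b: [1/4, 3/8) 
  d: [3/8, 1/1) ← scaled code falls here ✓

Answer: d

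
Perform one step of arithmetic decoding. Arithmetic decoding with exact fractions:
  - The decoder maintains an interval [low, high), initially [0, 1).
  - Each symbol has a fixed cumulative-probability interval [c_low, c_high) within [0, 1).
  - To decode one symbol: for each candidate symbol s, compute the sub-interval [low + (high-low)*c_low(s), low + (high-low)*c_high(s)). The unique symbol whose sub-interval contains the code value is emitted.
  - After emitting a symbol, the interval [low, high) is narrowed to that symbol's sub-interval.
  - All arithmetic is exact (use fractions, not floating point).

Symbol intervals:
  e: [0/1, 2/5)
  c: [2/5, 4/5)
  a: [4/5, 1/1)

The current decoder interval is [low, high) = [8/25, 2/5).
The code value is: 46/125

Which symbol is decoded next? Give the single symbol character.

Answer: c

Derivation:
Interval width = high − low = 2/5 − 8/25 = 2/25
Scaled code = (code − low) / width = (46/125 − 8/25) / 2/25 = 3/5
  e: [0/1, 2/5) 
  c: [2/5, 4/5) ← scaled code falls here ✓
  a: [4/5, 1/1) 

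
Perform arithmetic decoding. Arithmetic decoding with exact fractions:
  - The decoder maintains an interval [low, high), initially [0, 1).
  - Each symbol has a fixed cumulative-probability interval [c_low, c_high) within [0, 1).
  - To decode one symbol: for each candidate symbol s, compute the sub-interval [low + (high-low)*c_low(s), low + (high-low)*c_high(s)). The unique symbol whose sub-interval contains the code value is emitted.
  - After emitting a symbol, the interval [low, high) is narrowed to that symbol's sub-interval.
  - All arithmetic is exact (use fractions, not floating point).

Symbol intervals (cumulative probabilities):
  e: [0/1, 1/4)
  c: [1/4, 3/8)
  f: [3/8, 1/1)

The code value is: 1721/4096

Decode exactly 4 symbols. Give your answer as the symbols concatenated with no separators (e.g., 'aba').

Step 1: interval [0/1, 1/1), width = 1/1 - 0/1 = 1/1
  'e': [0/1 + 1/1*0/1, 0/1 + 1/1*1/4) = [0/1, 1/4)
  'c': [0/1 + 1/1*1/4, 0/1 + 1/1*3/8) = [1/4, 3/8)
  'f': [0/1 + 1/1*3/8, 0/1 + 1/1*1/1) = [3/8, 1/1) <- contains code 1721/4096
  emit 'f', narrow to [3/8, 1/1)
Step 2: interval [3/8, 1/1), width = 1/1 - 3/8 = 5/8
  'e': [3/8 + 5/8*0/1, 3/8 + 5/8*1/4) = [3/8, 17/32) <- contains code 1721/4096
  'c': [3/8 + 5/8*1/4, 3/8 + 5/8*3/8) = [17/32, 39/64)
  'f': [3/8 + 5/8*3/8, 3/8 + 5/8*1/1) = [39/64, 1/1)
  emit 'e', narrow to [3/8, 17/32)
Step 3: interval [3/8, 17/32), width = 17/32 - 3/8 = 5/32
  'e': [3/8 + 5/32*0/1, 3/8 + 5/32*1/4) = [3/8, 53/128)
  'c': [3/8 + 5/32*1/4, 3/8 + 5/32*3/8) = [53/128, 111/256) <- contains code 1721/4096
  'f': [3/8 + 5/32*3/8, 3/8 + 5/32*1/1) = [111/256, 17/32)
  emit 'c', narrow to [53/128, 111/256)
Step 4: interval [53/128, 111/256), width = 111/256 - 53/128 = 5/256
  'e': [53/128 + 5/256*0/1, 53/128 + 5/256*1/4) = [53/128, 429/1024)
  'c': [53/128 + 5/256*1/4, 53/128 + 5/256*3/8) = [429/1024, 863/2048) <- contains code 1721/4096
  'f': [53/128 + 5/256*3/8, 53/128 + 5/256*1/1) = [863/2048, 111/256)
  emit 'c', narrow to [429/1024, 863/2048)

Answer: fecc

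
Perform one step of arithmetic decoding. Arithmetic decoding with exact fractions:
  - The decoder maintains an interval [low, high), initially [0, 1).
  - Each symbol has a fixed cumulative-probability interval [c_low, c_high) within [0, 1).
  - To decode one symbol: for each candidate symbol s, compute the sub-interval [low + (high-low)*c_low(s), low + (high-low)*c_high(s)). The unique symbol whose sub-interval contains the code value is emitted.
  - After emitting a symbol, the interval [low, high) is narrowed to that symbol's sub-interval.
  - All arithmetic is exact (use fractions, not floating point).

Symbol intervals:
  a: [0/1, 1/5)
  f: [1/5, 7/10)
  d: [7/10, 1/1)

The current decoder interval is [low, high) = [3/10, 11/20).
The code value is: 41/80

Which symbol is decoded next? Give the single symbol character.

Interval width = high − low = 11/20 − 3/10 = 1/4
Scaled code = (code − low) / width = (41/80 − 3/10) / 1/4 = 17/20
  a: [0/1, 1/5) 
  f: [1/5, 7/10) 
  d: [7/10, 1/1) ← scaled code falls here ✓

Answer: d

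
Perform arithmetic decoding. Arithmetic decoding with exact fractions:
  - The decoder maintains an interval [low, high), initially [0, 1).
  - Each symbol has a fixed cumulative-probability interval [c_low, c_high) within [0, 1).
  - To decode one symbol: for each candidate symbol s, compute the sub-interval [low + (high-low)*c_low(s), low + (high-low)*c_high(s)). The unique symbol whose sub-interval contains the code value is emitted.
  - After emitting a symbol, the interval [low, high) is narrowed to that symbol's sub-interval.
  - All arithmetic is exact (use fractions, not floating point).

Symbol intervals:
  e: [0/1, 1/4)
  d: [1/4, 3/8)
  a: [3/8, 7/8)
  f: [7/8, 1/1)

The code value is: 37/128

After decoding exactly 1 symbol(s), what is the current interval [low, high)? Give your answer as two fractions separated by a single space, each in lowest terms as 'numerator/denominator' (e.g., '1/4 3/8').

Step 1: interval [0/1, 1/1), width = 1/1 - 0/1 = 1/1
  'e': [0/1 + 1/1*0/1, 0/1 + 1/1*1/4) = [0/1, 1/4)
  'd': [0/1 + 1/1*1/4, 0/1 + 1/1*3/8) = [1/4, 3/8) <- contains code 37/128
  'a': [0/1 + 1/1*3/8, 0/1 + 1/1*7/8) = [3/8, 7/8)
  'f': [0/1 + 1/1*7/8, 0/1 + 1/1*1/1) = [7/8, 1/1)
  emit 'd', narrow to [1/4, 3/8)

Answer: 1/4 3/8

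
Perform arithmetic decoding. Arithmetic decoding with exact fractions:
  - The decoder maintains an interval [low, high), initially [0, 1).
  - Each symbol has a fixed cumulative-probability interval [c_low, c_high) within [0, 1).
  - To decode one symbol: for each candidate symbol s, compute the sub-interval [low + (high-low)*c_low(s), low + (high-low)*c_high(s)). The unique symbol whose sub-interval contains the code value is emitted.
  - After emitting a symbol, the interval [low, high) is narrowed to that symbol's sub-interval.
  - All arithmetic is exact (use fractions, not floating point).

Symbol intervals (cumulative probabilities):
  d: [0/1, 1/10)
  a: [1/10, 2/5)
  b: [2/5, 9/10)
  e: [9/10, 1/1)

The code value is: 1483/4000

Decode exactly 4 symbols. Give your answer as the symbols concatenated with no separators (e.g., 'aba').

Step 1: interval [0/1, 1/1), width = 1/1 - 0/1 = 1/1
  'd': [0/1 + 1/1*0/1, 0/1 + 1/1*1/10) = [0/1, 1/10)
  'a': [0/1 + 1/1*1/10, 0/1 + 1/1*2/5) = [1/10, 2/5) <- contains code 1483/4000
  'b': [0/1 + 1/1*2/5, 0/1 + 1/1*9/10) = [2/5, 9/10)
  'e': [0/1 + 1/1*9/10, 0/1 + 1/1*1/1) = [9/10, 1/1)
  emit 'a', narrow to [1/10, 2/5)
Step 2: interval [1/10, 2/5), width = 2/5 - 1/10 = 3/10
  'd': [1/10 + 3/10*0/1, 1/10 + 3/10*1/10) = [1/10, 13/100)
  'a': [1/10 + 3/10*1/10, 1/10 + 3/10*2/5) = [13/100, 11/50)
  'b': [1/10 + 3/10*2/5, 1/10 + 3/10*9/10) = [11/50, 37/100)
  'e': [1/10 + 3/10*9/10, 1/10 + 3/10*1/1) = [37/100, 2/5) <- contains code 1483/4000
  emit 'e', narrow to [37/100, 2/5)
Step 3: interval [37/100, 2/5), width = 2/5 - 37/100 = 3/100
  'd': [37/100 + 3/100*0/1, 37/100 + 3/100*1/10) = [37/100, 373/1000) <- contains code 1483/4000
  'a': [37/100 + 3/100*1/10, 37/100 + 3/100*2/5) = [373/1000, 191/500)
  'b': [37/100 + 3/100*2/5, 37/100 + 3/100*9/10) = [191/500, 397/1000)
  'e': [37/100 + 3/100*9/10, 37/100 + 3/100*1/1) = [397/1000, 2/5)
  emit 'd', narrow to [37/100, 373/1000)
Step 4: interval [37/100, 373/1000), width = 373/1000 - 37/100 = 3/1000
  'd': [37/100 + 3/1000*0/1, 37/100 + 3/1000*1/10) = [37/100, 3703/10000)
  'a': [37/100 + 3/1000*1/10, 37/100 + 3/1000*2/5) = [3703/10000, 232/625) <- contains code 1483/4000
  'b': [37/100 + 3/1000*2/5, 37/100 + 3/1000*9/10) = [232/625, 3727/10000)
  'e': [37/100 + 3/1000*9/10, 37/100 + 3/1000*1/1) = [3727/10000, 373/1000)
  emit 'a', narrow to [3703/10000, 232/625)

Answer: aeda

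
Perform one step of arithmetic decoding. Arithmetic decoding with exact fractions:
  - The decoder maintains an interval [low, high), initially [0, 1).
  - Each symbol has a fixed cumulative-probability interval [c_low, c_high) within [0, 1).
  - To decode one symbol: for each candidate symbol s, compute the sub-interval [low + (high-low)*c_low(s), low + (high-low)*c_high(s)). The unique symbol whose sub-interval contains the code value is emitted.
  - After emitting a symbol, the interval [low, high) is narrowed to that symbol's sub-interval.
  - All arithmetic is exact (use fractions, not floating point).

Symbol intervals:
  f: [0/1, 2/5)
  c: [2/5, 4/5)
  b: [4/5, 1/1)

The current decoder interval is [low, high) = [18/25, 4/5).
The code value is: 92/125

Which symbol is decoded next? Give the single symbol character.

Answer: f

Derivation:
Interval width = high − low = 4/5 − 18/25 = 2/25
Scaled code = (code − low) / width = (92/125 − 18/25) / 2/25 = 1/5
  f: [0/1, 2/5) ← scaled code falls here ✓
  c: [2/5, 4/5) 
  b: [4/5, 1/1) 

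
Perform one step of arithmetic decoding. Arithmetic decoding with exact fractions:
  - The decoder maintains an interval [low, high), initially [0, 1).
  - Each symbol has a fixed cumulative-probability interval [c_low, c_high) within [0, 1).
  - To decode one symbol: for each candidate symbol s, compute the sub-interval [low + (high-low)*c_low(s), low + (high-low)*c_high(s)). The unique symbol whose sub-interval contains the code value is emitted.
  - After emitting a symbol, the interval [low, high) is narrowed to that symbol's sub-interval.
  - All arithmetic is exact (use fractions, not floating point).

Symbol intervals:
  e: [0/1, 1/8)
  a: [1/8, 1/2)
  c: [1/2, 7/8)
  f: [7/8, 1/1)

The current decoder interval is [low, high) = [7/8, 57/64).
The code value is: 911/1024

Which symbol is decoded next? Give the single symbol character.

Interval width = high − low = 57/64 − 7/8 = 1/64
Scaled code = (code − low) / width = (911/1024 − 7/8) / 1/64 = 15/16
  e: [0/1, 1/8) 
  a: [1/8, 1/2) 
  c: [1/2, 7/8) 
  f: [7/8, 1/1) ← scaled code falls here ✓

Answer: f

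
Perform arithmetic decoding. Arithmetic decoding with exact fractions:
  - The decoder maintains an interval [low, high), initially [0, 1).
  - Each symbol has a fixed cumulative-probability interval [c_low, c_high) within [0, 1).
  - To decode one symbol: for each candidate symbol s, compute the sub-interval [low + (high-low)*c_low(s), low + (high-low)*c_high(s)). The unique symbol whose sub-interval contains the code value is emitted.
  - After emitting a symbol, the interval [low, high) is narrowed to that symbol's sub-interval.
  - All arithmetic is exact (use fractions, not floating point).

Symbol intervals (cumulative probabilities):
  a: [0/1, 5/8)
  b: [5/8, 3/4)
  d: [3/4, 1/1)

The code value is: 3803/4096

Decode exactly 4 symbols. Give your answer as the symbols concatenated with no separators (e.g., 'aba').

Step 1: interval [0/1, 1/1), width = 1/1 - 0/1 = 1/1
  'a': [0/1 + 1/1*0/1, 0/1 + 1/1*5/8) = [0/1, 5/8)
  'b': [0/1 + 1/1*5/8, 0/1 + 1/1*3/4) = [5/8, 3/4)
  'd': [0/1 + 1/1*3/4, 0/1 + 1/1*1/1) = [3/4, 1/1) <- contains code 3803/4096
  emit 'd', narrow to [3/4, 1/1)
Step 2: interval [3/4, 1/1), width = 1/1 - 3/4 = 1/4
  'a': [3/4 + 1/4*0/1, 3/4 + 1/4*5/8) = [3/4, 29/32)
  'b': [3/4 + 1/4*5/8, 3/4 + 1/4*3/4) = [29/32, 15/16) <- contains code 3803/4096
  'd': [3/4 + 1/4*3/4, 3/4 + 1/4*1/1) = [15/16, 1/1)
  emit 'b', narrow to [29/32, 15/16)
Step 3: interval [29/32, 15/16), width = 15/16 - 29/32 = 1/32
  'a': [29/32 + 1/32*0/1, 29/32 + 1/32*5/8) = [29/32, 237/256)
  'b': [29/32 + 1/32*5/8, 29/32 + 1/32*3/4) = [237/256, 119/128) <- contains code 3803/4096
  'd': [29/32 + 1/32*3/4, 29/32 + 1/32*1/1) = [119/128, 15/16)
  emit 'b', narrow to [237/256, 119/128)
Step 4: interval [237/256, 119/128), width = 119/128 - 237/256 = 1/256
  'a': [237/256 + 1/256*0/1, 237/256 + 1/256*5/8) = [237/256, 1901/2048)
  'b': [237/256 + 1/256*5/8, 237/256 + 1/256*3/4) = [1901/2048, 951/1024) <- contains code 3803/4096
  'd': [237/256 + 1/256*3/4, 237/256 + 1/256*1/1) = [951/1024, 119/128)
  emit 'b', narrow to [1901/2048, 951/1024)

Answer: dbbb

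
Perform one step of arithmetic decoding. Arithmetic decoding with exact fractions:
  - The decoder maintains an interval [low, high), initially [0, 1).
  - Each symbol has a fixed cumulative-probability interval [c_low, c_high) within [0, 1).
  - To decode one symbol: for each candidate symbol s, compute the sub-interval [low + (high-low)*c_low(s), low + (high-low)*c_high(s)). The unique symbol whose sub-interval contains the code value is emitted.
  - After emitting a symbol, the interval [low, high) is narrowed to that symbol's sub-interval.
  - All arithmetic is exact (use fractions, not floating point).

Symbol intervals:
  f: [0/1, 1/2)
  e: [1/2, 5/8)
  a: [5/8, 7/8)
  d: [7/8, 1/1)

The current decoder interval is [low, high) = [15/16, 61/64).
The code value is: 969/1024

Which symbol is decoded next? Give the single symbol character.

Interval width = high − low = 61/64 − 15/16 = 1/64
Scaled code = (code − low) / width = (969/1024 − 15/16) / 1/64 = 9/16
  f: [0/1, 1/2) 
  e: [1/2, 5/8) ← scaled code falls here ✓
  a: [5/8, 7/8) 
  d: [7/8, 1/1) 

Answer: e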